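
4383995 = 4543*965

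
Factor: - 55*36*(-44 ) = 87120 = 2^4 * 3^2*5^1*11^2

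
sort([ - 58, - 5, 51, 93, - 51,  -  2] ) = [ - 58, - 51,-5 , - 2,51, 93] 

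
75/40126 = 75/40126 = 0.00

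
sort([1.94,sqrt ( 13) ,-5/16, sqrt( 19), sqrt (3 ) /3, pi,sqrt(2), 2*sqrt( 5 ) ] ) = [ - 5/16, sqrt(3)/3, sqrt( 2) , 1.94, pi,sqrt( 13), sqrt( 19 ), 2*sqrt( 5 )] 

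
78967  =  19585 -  - 59382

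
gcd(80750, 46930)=190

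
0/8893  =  0  =  0.00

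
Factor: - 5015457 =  - 3^2*557273^1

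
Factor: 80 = 2^4*5^1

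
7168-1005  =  6163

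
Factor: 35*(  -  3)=-105 = - 3^1*5^1 *7^1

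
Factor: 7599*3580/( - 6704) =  - 2^( - 2 )*3^1*5^1*17^1 * 149^1 * 179^1*419^( - 1) = - 6801105/1676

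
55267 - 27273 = 27994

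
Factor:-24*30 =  - 2^4*3^2*5^1=- 720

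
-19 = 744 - 763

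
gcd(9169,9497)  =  1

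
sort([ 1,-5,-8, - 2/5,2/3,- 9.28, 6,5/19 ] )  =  [ - 9.28, -8, - 5, - 2/5,5/19, 2/3,1, 6]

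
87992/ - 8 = -10999 + 0/1 = - 10999.00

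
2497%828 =13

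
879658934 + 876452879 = 1756111813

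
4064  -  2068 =1996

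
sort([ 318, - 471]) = [ - 471, 318]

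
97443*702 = 68404986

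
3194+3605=6799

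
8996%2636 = 1088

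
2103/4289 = 2103/4289= 0.49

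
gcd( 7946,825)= 1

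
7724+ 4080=11804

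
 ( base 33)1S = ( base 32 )1T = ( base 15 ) 41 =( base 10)61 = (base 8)75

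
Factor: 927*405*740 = 277821900 = 2^2*3^6 * 5^2 * 37^1* 103^1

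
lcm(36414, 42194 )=2658222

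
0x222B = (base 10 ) 8747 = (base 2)10001000101011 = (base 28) B4B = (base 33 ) 812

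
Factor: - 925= -5^2*37^1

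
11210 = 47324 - 36114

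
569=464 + 105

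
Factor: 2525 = 5^2*101^1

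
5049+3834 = 8883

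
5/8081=5/8081 = 0.00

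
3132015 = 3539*885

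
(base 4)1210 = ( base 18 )5A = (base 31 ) 37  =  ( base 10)100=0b1100100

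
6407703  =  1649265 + 4758438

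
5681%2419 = 843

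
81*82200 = 6658200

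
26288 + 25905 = 52193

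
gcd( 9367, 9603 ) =1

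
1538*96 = 147648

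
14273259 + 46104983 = 60378242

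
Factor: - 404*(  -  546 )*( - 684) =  - 150879456= -2^5*3^3*7^1*13^1*19^1*101^1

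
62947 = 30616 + 32331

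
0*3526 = 0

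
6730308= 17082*394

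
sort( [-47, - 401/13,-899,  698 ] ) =[ -899,  -  47, - 401/13, 698 ]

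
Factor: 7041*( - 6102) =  - 42964182 = - 2^1*3^4*113^1*2347^1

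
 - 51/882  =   - 17/294 = - 0.06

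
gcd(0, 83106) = 83106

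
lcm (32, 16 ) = 32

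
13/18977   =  13/18977 = 0.00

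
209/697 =209/697 = 0.30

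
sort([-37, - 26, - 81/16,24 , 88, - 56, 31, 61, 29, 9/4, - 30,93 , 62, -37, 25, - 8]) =[ - 56, - 37, - 37, - 30, - 26, -8, - 81/16,9/4, 24,25, 29, 31, 61 , 62,  88, 93 ] 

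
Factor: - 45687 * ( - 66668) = 2^2* 3^1 *7^1*97^1*157^1*2381^1 = 3045860916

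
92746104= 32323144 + 60422960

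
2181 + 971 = 3152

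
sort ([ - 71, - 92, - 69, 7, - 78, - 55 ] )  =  [ - 92, - 78 , - 71, - 69,-55,7] 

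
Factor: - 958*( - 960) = 919680 = 2^7*3^1*5^1 * 479^1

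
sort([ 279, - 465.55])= [  -  465.55, 279 ] 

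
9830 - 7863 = 1967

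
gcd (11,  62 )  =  1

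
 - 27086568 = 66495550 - 93582118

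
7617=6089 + 1528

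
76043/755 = 100 + 543/755 = 100.72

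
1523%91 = 67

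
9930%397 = 5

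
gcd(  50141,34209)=7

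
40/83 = 40/83 = 0.48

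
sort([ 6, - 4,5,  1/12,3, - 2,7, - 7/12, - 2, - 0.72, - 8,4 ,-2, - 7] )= [ - 8 , - 7,- 4, - 2,-2, - 2, - 0.72 , - 7/12, 1/12, 3, 4,5, 6 , 7]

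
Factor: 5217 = 3^1*37^1*47^1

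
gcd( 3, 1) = 1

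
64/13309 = 64/13309= 0.00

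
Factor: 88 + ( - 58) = 30  =  2^1*3^1*5^1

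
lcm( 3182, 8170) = 302290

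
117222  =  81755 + 35467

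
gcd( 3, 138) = 3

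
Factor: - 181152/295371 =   -  544/887 = - 2^5*17^1*887^(  -  1) 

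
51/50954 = 51/50954 = 0.00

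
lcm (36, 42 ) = 252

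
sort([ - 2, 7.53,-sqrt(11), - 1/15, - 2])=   [ - sqrt ( 11 ),  -  2, - 2,  -  1/15,7.53]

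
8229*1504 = 12376416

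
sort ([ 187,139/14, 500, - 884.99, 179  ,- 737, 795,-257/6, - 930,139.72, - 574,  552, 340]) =[-930,- 884.99, -737, - 574,-257/6, 139/14,  139.72 , 179,187, 340,500,552 , 795] 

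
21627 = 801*27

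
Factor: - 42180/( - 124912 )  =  2^( - 2)*3^1*5^1 *19^1*211^( - 1) = 285/844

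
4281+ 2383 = 6664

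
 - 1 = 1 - 2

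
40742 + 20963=61705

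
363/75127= 363/75127 = 0.00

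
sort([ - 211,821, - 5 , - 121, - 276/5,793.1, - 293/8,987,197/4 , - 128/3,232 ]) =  [ - 211 , - 121, - 276/5, - 128/3, -293/8, - 5 , 197/4,232, 793.1,821,  987 ] 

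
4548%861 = 243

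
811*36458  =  29567438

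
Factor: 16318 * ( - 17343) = - 2^1*3^2*41^2*47^1 * 199^1 = - 283003074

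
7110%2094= 828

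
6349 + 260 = 6609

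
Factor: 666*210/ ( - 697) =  - 2^2*3^3* 5^1*7^1*17^(-1 )*37^1*41^( - 1)= - 139860/697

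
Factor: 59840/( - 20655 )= -2^6* 3^( - 5)*11^1 = - 704/243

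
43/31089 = 1/723=0.00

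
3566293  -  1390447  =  2175846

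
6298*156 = 982488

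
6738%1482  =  810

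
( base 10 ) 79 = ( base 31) 2h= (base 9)87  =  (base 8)117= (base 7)142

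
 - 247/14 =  -18 + 5/14 = - 17.64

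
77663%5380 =2343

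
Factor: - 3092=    - 2^2*773^1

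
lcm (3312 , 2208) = 6624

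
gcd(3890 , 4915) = 5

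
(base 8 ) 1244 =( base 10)676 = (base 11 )565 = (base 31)lp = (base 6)3044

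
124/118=1 + 3/59=1.05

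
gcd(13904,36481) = 1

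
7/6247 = 7/6247 = 0.00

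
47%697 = 47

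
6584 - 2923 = 3661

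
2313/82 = 2313/82= 28.21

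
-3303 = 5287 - 8590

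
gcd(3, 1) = 1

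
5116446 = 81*63166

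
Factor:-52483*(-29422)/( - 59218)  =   -29^ (-1)*31^1*  47^1* 313^1*1021^( - 1)*1693^1= - 772077413/29609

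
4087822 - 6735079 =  - 2647257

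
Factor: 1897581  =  3^1 * 7^1*109^1*829^1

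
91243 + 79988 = 171231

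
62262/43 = 62262/43 =1447.95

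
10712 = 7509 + 3203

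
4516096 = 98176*46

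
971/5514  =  971/5514 = 0.18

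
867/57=15+4/19= 15.21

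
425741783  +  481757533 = 907499316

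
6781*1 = 6781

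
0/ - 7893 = 0/1 = -0.00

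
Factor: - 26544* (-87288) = 2316972672 = 2^7*3^2*7^1*79^1*3637^1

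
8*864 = 6912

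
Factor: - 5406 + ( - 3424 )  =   - 2^1*5^1*883^1 = -8830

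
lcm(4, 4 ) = 4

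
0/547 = 0 = 0.00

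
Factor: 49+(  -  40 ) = 3^2 = 9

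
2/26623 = 2/26623= 0.00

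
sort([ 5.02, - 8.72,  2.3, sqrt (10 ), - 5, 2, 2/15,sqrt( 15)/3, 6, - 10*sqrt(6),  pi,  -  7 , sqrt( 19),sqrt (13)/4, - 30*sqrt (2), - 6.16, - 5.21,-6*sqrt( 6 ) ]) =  [ - 30*sqrt( 2),  -  10*sqrt ( 6), -6*sqrt( 6), -8.72,  -  7, - 6.16, - 5.21, - 5, 2/15,sqrt(13 )/4, sqrt (15)/3,2,2.3, pi, sqrt(10), sqrt(19),5.02, 6]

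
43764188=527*83044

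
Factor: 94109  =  94109^1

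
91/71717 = 91/71717 = 0.00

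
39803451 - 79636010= - 39832559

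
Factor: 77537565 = 3^2*5^1*7^1*246151^1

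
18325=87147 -68822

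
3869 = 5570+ - 1701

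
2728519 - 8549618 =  - 5821099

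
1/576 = 1/576=0.00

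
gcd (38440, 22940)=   620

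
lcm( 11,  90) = 990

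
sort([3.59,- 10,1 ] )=[ - 10,1, 3.59 ] 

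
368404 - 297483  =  70921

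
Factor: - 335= - 5^1*67^1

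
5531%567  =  428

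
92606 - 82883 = 9723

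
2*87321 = 174642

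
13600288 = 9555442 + 4044846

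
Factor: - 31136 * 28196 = -877910656=- 2^7 * 7^2*19^1 * 53^1*139^1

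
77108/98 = 786 + 40/49 = 786.82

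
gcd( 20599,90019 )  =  1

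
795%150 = 45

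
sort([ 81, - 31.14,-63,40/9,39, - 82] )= [-82, - 63, - 31.14,40/9, 39, 81 ] 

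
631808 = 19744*32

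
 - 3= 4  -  7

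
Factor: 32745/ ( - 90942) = -10915/30314=- 2^( - 1)*5^1*23^ ( - 1 )*37^1*59^1 *659^( - 1)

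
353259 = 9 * 39251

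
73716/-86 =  - 858 + 36/43= - 857.16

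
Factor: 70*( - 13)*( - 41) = 37310 = 2^1*5^1*7^1*13^1*41^1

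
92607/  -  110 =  - 842 + 13/110 = - 841.88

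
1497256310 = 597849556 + 899406754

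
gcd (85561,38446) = 1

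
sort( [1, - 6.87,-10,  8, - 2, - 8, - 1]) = [  -  10, -8,-6.87, - 2, - 1,1 , 8 ]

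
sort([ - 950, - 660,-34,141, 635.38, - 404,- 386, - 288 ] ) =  [ - 950, -660, - 404, - 386, - 288, - 34, 141, 635.38 ]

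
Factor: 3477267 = 3^2*386363^1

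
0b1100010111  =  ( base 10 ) 791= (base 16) 317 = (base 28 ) 107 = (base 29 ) r8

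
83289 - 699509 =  - 616220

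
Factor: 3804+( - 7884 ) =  - 2^4*3^1* 5^1*17^1  =  -4080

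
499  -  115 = 384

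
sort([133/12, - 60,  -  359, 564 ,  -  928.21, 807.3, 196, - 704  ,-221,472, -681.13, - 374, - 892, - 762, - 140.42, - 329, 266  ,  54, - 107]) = [ - 928.21,  -  892,  -  762, - 704 , - 681.13, - 374 ,-359,-329, - 221, - 140.42, - 107, - 60, 133/12, 54, 196, 266, 472,564,807.3 ] 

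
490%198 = 94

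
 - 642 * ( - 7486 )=4806012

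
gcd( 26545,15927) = 5309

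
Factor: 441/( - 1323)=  - 3^( - 1) = - 1/3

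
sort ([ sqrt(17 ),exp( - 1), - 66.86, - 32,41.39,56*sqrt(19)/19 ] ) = [ - 66.86, - 32 , exp( - 1),sqrt( 17), 56*sqrt( 19)/19,41.39]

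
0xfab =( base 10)4011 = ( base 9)5446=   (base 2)111110101011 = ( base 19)b22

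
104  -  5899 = -5795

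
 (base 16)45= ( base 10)69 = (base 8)105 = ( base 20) 39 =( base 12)59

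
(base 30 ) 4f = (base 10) 135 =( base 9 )160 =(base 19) 72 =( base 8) 207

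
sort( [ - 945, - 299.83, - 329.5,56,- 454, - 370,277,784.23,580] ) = [ - 945, - 454,-370, - 329.5, - 299.83, 56,277,580,784.23]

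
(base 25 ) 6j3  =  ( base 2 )1000010000100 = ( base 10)4228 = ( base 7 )15220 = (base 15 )13bd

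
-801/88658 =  - 801/88658= - 0.01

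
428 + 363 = 791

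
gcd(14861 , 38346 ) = 77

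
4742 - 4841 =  - 99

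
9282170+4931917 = 14214087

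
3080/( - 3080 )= - 1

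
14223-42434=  - 28211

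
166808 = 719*232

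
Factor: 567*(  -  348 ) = - 197316 = - 2^2*3^5*7^1*29^1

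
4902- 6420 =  - 1518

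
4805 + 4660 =9465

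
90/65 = 1+ 5/13 = 1.38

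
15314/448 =7657/224 =34.18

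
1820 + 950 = 2770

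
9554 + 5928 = 15482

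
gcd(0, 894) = 894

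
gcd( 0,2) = 2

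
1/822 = 1/822  =  0.00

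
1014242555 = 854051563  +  160190992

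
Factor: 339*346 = 117294 = 2^1*3^1*113^1 * 173^1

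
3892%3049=843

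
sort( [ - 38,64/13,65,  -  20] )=[ - 38, - 20,  64/13,  65] 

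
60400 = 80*755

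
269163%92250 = 84663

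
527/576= 527/576  =  0.91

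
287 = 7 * 41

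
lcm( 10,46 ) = 230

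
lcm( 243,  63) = 1701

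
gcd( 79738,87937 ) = 1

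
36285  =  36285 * 1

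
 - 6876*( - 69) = 474444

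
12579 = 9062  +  3517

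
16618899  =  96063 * 173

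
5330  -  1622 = 3708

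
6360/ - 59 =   -  108 + 12/59 = - 107.80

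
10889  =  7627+3262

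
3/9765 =1/3255= 0.00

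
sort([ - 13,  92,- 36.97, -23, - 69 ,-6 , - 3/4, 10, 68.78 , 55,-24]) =[ - 69, - 36.97, - 24, -23,-13,-6,-3/4,  10, 55, 68.78,92] 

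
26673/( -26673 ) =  - 1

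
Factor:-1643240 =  - 2^3*5^1*41081^1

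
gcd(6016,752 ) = 752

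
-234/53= -5+31/53 = - 4.42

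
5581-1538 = 4043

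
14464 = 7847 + 6617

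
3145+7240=10385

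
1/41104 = 1/41104 = 0.00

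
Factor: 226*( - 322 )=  -72772  =  - 2^2 * 7^1*23^1*113^1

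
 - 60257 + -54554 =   -  114811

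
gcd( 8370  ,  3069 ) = 279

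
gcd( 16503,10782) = 3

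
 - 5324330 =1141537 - 6465867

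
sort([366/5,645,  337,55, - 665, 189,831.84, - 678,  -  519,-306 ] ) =[ - 678, - 665,- 519 , - 306 , 55,366/5,189, 337,645, 831.84]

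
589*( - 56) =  - 32984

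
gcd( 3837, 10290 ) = 3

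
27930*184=5139120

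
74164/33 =74164/33 =2247.39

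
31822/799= 31822/799 = 39.83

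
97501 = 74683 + 22818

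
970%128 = 74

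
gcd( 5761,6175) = 1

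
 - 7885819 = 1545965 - 9431784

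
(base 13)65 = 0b1010011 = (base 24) 3b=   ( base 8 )123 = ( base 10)83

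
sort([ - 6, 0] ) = [ - 6,0] 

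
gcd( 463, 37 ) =1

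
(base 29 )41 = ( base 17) 6f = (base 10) 117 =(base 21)5c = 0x75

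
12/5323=12/5323 = 0.00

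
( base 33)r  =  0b11011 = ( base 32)R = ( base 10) 27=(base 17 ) 1a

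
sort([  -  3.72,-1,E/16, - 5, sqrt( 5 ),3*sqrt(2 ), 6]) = [-5, -3.72,-1,E/16, sqrt(5),  3*sqrt(2 ),6 ]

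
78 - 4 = 74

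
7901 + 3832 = 11733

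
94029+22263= 116292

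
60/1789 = 60/1789 = 0.03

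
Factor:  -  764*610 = -2^3*5^1 * 61^1 * 191^1 = - 466040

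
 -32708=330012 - 362720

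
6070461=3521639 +2548822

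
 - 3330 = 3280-6610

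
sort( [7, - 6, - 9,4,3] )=[ -9,  -  6,3,4, 7 ]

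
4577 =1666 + 2911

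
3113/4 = 3113/4 =778.25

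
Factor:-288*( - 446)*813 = 104428224 = 2^6*3^3 * 223^1 * 271^1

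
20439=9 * 2271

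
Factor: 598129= 7^1*85447^1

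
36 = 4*9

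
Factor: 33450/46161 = 50/69 = 2^1*3^( - 1) * 5^2*23^(-1 ) 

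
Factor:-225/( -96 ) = 2^( - 5 )*3^1*5^2 = 75/32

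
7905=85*93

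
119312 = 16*7457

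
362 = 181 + 181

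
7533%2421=270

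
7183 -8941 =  - 1758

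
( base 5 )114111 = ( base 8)10271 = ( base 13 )1c44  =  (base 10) 4281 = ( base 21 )9EI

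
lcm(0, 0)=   0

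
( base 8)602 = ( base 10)386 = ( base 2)110000010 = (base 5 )3021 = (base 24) G2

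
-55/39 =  - 2+23/39 = -1.41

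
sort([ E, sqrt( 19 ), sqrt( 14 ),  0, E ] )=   [0, E, E, sqrt(14),sqrt( 19) ]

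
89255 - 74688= 14567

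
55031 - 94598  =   - 39567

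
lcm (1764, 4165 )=149940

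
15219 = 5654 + 9565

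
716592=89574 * 8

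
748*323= 241604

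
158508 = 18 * 8806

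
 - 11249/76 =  - 149 + 75/76 = -148.01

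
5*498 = 2490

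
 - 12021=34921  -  46942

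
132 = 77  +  55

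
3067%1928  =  1139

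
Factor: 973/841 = 7^1*29^(-2)*139^1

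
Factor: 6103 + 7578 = 13681^1 = 13681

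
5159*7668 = 39559212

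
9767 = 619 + 9148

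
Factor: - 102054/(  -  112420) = 699/770 = 2^( - 1)*3^1*5^ ( - 1 )*7^( -1)*11^( - 1)  *233^1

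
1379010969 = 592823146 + 786187823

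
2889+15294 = 18183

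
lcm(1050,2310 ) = 11550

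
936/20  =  234/5=46.80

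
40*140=5600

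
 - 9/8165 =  - 9/8165 = - 0.00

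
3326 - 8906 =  - 5580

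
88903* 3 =266709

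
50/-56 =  - 25/28 = - 0.89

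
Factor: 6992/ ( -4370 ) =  - 8/5 = -2^3*5^( -1) 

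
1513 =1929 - 416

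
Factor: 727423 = 439^1*1657^1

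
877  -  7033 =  - 6156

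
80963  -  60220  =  20743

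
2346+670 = 3016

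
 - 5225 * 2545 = -13297625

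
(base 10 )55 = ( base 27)21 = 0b110111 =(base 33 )1m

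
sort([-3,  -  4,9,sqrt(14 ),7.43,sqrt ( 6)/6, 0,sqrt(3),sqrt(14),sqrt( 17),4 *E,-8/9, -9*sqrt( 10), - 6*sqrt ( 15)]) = [-9*sqrt(10 ),- 6*sqrt(15), - 4, - 3,  -  8/9, 0, sqrt( 6) /6, sqrt( 3), sqrt( 14),sqrt( 14),sqrt(17),7.43,9, 4 * E] 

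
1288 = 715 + 573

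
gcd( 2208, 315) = 3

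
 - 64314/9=-7146 = - 7146.00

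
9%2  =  1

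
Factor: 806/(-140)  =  - 2^( - 1)*5^( - 1) * 7^(-1)*13^1 * 31^1 = - 403/70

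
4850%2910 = 1940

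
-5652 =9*( -628) 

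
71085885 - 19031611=52054274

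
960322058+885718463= 1846040521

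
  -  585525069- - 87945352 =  - 497579717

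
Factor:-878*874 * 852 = -2^4*3^1* 19^1*23^1*71^1 * 439^1 = -653800944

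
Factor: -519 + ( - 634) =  - 1153=-1153^1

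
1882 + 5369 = 7251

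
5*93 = 465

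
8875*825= 7321875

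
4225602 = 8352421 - 4126819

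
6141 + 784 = 6925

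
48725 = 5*9745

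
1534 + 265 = 1799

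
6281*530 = 3328930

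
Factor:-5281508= - 2^2*1320377^1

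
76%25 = 1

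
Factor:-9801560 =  - 2^3*5^1*245039^1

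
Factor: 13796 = 2^2 * 3449^1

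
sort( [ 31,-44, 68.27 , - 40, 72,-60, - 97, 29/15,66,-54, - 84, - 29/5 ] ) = [ - 97,  -  84, - 60, - 54, - 44, - 40, - 29/5,  29/15, 31, 66, 68.27, 72 ]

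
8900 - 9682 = - 782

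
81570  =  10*8157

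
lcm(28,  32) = 224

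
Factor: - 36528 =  - 2^4*3^1*761^1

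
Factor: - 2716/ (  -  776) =7/2 = 2^ (-1 )*7^1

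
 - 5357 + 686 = -4671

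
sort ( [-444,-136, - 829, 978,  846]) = [-829, - 444, - 136, 846, 978]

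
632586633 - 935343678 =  -302757045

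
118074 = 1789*66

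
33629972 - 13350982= 20278990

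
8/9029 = 8/9029 =0.00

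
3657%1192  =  81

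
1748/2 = 874= 874.00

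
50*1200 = 60000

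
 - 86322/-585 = 147+109/195 = 147.56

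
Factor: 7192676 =2^2*113^1 *15913^1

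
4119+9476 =13595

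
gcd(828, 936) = 36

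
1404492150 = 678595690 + 725896460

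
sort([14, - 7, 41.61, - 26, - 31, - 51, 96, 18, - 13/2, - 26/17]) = [ - 51, - 31, - 26, - 7, - 13/2,-26/17,14, 18,  41.61, 96] 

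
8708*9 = 78372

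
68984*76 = 5242784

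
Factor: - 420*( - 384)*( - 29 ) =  - 2^9* 3^2*5^1*7^1*29^1 = - 4677120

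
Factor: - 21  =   - 3^1*7^1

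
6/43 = 6/43 = 0.14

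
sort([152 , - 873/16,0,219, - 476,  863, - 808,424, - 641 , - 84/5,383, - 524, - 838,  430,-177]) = [-838 , - 808, - 641,  -  524 , - 476, - 177,  -  873/16,-84/5,0,152,  219,383,424,430, 863]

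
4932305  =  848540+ 4083765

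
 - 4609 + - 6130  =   - 10739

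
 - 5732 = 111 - 5843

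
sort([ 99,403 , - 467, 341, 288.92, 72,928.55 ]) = [ - 467,72, 99, 288.92,341, 403 , 928.55]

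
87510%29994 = 27522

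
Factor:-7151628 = -2^2*  3^1*11^1*17^1*3187^1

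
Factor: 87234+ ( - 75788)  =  11446=2^1 * 59^1*97^1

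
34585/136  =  34585/136  =  254.30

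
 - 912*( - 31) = 28272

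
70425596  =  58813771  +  11611825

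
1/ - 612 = -1 +611/612 = - 0.00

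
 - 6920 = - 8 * 865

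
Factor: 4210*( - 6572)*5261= - 145561979320 = -2^3*5^1*31^1*53^1* 421^1*5261^1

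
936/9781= 936/9781  =  0.10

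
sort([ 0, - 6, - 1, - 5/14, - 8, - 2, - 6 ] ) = [ - 8, - 6,-6, - 2, - 1, - 5/14,0] 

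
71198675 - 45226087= 25972588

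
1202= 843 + 359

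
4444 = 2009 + 2435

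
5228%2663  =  2565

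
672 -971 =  - 299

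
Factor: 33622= 2^1*16811^1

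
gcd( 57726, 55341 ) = 9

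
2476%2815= 2476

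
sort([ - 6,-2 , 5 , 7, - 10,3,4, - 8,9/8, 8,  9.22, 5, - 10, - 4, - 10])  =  [-10, - 10, - 10, - 8, - 6, - 4,-2,9/8, 3, 4, 5,5, 7,8, 9.22]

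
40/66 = 20/33=0.61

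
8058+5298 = 13356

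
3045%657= 417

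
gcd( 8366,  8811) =89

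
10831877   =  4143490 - -6688387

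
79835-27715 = 52120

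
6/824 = 3/412 = 0.01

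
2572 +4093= 6665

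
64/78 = 32/39  =  0.82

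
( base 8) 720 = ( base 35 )d9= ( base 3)122012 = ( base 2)111010000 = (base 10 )464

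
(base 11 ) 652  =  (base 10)783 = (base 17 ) 2C1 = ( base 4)30033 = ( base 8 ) 1417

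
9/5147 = 9/5147 = 0.00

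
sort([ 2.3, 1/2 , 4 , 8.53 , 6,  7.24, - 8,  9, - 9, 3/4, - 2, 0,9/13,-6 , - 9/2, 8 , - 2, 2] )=[ - 9,-8, - 6  , - 9/2 , - 2, - 2,0, 1/2,9/13,3/4,2, 2.3, 4 , 6,  7.24 , 8,8.53, 9]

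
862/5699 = 862/5699 =0.15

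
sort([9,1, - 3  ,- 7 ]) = [ - 7,-3, 1,9]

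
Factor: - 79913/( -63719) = 157^1*509^1* 63719^(-1 )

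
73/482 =73/482 = 0.15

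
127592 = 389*328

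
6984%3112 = 760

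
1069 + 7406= 8475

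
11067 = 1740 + 9327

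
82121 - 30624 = 51497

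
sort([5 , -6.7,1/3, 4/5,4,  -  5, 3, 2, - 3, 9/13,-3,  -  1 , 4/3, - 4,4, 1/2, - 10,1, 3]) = [  -  10, - 6.7, - 5, - 4 , - 3, - 3, - 1, 1/3 , 1/2, 9/13,4/5, 1,4/3,2, 3, 3  ,  4, 4, 5]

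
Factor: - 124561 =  - 124561^1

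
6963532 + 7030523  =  13994055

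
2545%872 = 801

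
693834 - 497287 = 196547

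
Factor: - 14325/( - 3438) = 25/6 = 2^( - 1)*3^( - 1)*5^2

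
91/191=91/191 = 0.48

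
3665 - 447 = 3218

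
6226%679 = 115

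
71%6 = 5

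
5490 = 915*6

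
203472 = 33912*6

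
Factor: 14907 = 3^1*4969^1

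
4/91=4/91 = 0.04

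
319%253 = 66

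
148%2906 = 148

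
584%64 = 8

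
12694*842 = 10688348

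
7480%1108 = 832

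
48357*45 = 2176065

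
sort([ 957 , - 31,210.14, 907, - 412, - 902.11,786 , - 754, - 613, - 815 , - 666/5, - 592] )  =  [-902.11, - 815, - 754, - 613,-592, - 412,-666/5, - 31 , 210.14, 786,  907,  957 ]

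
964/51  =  964/51= 18.90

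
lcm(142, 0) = 0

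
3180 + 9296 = 12476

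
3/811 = 3/811 = 0.00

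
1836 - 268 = 1568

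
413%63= 35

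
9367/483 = 19+190/483  =  19.39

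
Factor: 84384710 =2^1 * 5^1*349^1*24179^1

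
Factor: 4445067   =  3^1 * 11^1*  134699^1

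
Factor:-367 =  - 367^1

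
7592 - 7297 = 295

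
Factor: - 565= - 5^1 * 113^1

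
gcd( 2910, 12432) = 6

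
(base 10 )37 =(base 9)41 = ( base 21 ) 1g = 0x25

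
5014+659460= 664474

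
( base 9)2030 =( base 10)1485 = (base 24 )2DL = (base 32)1ed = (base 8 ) 2715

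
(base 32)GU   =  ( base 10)542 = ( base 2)1000011110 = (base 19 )19a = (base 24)me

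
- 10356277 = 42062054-52418331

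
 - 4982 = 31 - 5013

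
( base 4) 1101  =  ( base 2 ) 1010001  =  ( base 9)100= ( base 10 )81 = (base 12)69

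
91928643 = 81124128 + 10804515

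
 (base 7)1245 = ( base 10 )474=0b111011010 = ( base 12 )336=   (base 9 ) 576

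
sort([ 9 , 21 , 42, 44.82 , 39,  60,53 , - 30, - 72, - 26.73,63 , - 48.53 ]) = [ - 72, - 48.53 , - 30,-26.73,9,  21,39, 42, 44.82, 53,60, 63]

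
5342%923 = 727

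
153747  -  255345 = -101598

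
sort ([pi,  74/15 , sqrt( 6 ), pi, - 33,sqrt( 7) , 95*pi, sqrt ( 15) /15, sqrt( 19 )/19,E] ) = [ - 33,  sqrt(19 )/19 , sqrt( 15 ) /15,  sqrt( 6), sqrt(7), E, pi, pi,  74/15, 95*pi ]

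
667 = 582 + 85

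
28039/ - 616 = - 2549/56 = - 45.52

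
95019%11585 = 2339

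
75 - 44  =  31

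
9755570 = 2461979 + 7293591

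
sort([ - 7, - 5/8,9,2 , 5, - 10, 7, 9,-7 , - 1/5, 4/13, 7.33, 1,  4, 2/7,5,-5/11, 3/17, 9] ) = [ - 10, - 7, - 7 , - 5/8, - 5/11, - 1/5,  3/17,2/7,  4/13,  1,2, 4, 5,5,7 , 7.33,  9,9, 9]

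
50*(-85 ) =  - 4250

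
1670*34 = 56780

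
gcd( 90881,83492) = 1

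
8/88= 1/11 = 0.09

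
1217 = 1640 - 423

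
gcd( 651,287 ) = 7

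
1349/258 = 5+59/258 = 5.23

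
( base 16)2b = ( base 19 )25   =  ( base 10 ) 43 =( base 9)47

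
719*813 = 584547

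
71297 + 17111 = 88408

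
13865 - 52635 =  - 38770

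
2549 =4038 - 1489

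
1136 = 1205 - 69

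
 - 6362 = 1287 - 7649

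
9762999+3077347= 12840346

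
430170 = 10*43017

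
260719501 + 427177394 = 687896895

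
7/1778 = 1/254  =  0.00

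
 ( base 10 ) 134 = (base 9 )158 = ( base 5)1014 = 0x86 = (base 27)4Q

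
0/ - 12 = 0/1 = - 0.00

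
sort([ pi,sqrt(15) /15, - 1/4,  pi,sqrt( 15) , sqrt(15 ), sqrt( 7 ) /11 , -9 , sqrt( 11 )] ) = [ - 9, - 1/4, sqrt ( 7 ) /11, sqrt( 15 ) /15,  pi,  pi , sqrt( 11 ), sqrt(15), sqrt(15 )]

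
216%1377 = 216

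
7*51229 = 358603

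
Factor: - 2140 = -2^2*5^1*107^1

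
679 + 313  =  992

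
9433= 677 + 8756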